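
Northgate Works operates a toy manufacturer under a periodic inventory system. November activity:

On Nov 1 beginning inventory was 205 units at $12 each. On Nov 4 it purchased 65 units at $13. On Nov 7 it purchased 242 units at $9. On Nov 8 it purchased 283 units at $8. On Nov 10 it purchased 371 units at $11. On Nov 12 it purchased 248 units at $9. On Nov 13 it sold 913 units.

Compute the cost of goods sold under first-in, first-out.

COGS = $9,045

Nov 13, 913 sold [FIFO — oldest first]: 205 @ $12 + 65 @ $13 + 242 @ $9 + 283 @ $8 + 118 @ $11 = $9,045
Ending inventory: 253 @ $11 + 248 @ $9 = $5,015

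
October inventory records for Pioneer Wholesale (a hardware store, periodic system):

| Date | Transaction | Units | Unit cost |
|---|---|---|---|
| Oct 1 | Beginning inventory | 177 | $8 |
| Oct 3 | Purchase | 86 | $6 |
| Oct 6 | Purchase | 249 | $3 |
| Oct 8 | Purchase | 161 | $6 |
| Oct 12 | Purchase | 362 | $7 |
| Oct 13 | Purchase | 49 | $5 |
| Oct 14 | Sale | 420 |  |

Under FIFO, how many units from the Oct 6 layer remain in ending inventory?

92

Oct 14, 420 sold [FIFO — oldest first]: 177 @ $8 + 86 @ $6 + 157 @ $3 = $2,403
Ending inventory: 92 @ $3 + 161 @ $6 + 362 @ $7 + 49 @ $5 = $4,021
Check: goods available $6,424 = COGS $2,403 + ending $4,021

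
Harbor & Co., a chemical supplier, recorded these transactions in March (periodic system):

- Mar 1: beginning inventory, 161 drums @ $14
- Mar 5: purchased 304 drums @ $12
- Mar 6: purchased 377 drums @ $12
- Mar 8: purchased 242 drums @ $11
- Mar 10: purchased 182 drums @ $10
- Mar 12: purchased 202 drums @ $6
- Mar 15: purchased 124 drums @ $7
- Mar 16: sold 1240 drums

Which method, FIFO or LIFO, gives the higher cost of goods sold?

FIFO

FIFO COGS: 161 @ $14 + 304 @ $12 + 377 @ $12 + 242 @ $11 + 156 @ $10 = $14,648
LIFO COGS: 124 @ $7 + 202 @ $6 + 182 @ $10 + 242 @ $11 + 377 @ $12 + 113 @ $12 = $12,442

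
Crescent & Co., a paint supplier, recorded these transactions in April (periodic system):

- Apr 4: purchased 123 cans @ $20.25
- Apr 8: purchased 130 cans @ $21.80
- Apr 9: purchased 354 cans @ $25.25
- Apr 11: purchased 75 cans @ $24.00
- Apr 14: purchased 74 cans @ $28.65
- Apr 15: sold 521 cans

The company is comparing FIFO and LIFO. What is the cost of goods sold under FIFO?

FIFO COGS: 123 @ $20.25 + 130 @ $21.80 + 268 @ $25.25 = $12,091.75
LIFO COGS: 74 @ $28.65 + 75 @ $24.00 + 354 @ $25.25 + 18 @ $21.80 = $13,251.00

COGS = $12,091.75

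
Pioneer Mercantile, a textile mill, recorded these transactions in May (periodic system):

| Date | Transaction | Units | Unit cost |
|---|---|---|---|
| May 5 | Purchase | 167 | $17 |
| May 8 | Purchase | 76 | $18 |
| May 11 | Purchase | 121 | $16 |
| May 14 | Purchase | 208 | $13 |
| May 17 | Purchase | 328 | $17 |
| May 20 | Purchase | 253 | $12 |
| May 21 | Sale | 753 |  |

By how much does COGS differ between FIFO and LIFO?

$1,076

FIFO COGS: 167 @ $17 + 76 @ $18 + 121 @ $16 + 208 @ $13 + 181 @ $17 = $11,924
LIFO COGS: 253 @ $12 + 328 @ $17 + 172 @ $13 = $10,848
Difference = |$11,924 − $10,848| = $1,076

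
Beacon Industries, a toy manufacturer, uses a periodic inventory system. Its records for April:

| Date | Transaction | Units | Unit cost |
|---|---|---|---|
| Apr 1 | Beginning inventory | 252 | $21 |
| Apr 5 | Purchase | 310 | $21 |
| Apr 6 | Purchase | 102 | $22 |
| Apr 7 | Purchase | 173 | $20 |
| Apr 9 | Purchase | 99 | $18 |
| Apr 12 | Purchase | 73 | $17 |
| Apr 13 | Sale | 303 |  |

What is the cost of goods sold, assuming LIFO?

COGS = $5,643

Apr 13, 303 sold [LIFO — newest first]: 73 @ $17 + 99 @ $18 + 131 @ $20 = $5,643
Ending inventory: 252 @ $21 + 310 @ $21 + 102 @ $22 + 42 @ $20 = $14,886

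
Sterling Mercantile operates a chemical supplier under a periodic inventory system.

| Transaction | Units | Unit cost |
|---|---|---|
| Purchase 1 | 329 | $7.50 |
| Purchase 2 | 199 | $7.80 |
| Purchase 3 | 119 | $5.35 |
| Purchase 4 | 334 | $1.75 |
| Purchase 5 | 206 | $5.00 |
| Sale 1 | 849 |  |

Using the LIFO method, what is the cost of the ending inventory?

Sale 1 (849) [LIFO — newest first]: 206 @ $5.00 + 334 @ $1.75 + 119 @ $5.35 + 190 @ $7.80 = $3,733.15
Ending inventory: 329 @ $7.50 + 9 @ $7.80 = $2,537.70
Check: goods available $6,270.85 = COGS $3,733.15 + ending $2,537.70

Ending inventory = $2,537.70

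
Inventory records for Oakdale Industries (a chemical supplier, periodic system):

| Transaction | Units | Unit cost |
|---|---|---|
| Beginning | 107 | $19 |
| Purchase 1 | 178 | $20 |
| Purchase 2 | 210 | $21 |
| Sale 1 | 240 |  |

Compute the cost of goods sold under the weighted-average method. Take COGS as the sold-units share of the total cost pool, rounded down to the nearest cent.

COGS = $4,849.93

Sale 1, sell 240: 240/495 × $10,003.00 → $4,849.93
Ending inventory (cost pool remaining) = $5,153.07
Check: goods available $10,003.00 = COGS $4,849.93 + ending $5,153.07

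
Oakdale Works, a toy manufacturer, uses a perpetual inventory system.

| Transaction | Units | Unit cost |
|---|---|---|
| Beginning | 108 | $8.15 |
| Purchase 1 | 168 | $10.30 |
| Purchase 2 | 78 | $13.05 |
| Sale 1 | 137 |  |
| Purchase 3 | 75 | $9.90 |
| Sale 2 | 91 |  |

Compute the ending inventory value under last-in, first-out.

Sale 1 (137) [LIFO — newest first]: 78 @ $13.05 + 59 @ $10.30 = $1,625.60
Sale 2 (91) [LIFO — newest first]: 75 @ $9.90 + 16 @ $10.30 = $907.30
Total COGS = $1,625.60 + $907.30 = $2,532.90
Ending inventory: 108 @ $8.15 + 93 @ $10.30 = $1,838.10

Ending inventory = $1,838.10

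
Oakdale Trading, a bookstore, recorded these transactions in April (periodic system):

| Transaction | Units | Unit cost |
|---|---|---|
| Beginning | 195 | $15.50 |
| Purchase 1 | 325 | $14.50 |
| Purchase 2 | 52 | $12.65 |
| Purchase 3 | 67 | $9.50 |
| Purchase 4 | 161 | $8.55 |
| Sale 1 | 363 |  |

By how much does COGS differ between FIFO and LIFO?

FIFO COGS: 195 @ $15.50 + 168 @ $14.50 = $5,458.50
LIFO COGS: 161 @ $8.55 + 67 @ $9.50 + 52 @ $12.65 + 83 @ $14.50 = $3,874.35
Difference = |$5,458.50 − $3,874.35| = $1,584.15

$1,584.15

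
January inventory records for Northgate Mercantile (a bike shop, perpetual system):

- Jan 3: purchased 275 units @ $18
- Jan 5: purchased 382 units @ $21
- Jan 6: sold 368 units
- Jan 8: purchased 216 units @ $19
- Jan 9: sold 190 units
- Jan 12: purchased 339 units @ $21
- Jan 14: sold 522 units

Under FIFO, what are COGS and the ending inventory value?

COGS = $21,423; ending inventory = $2,772

Jan 6, 368 sold [FIFO — oldest first]: 275 @ $18 + 93 @ $21 = $6,903
Jan 9, 190 sold [FIFO — oldest first]: 190 @ $21 = $3,990
Jan 14, 522 sold [FIFO — oldest first]: 99 @ $21 + 216 @ $19 + 207 @ $21 = $10,530
Total COGS = $6,903 + $3,990 + $10,530 = $21,423
Ending inventory: 132 @ $21 = $2,772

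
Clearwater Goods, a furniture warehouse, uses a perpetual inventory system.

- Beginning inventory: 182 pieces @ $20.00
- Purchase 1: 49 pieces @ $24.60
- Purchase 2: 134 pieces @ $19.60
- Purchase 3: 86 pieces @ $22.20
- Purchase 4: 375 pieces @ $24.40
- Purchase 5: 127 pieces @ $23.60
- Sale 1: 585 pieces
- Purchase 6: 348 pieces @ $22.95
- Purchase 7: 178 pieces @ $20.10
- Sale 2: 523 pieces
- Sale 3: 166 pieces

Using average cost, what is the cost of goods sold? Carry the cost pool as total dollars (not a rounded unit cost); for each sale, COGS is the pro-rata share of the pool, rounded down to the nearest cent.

After Beginning: 182 on hand, pool $3,640.00 (≈ $20.0000 each)
After Purchase 1: 231 on hand, pool $4,845.40 (≈ $20.9758 each)
After Purchase 2: 365 on hand, pool $7,471.80 (≈ $20.4707 each)
After Purchase 3: 451 on hand, pool $9,381.00 (≈ $20.8004 each)
After Purchase 4: 826 on hand, pool $18,531.00 (≈ $22.4346 each)
After Purchase 5: 953 on hand, pool $21,528.20 (≈ $22.5899 each)
Sale 1, sell 585: 585/953 × $21,528.20 → $13,215.10
After Purchase 6: 716 on hand, pool $16,299.70 (≈ $22.7649 each)
After Purchase 7: 894 on hand, pool $19,877.50 (≈ $22.2343 each)
Sale 2, sell 523: 523/894 × $19,877.50 → $11,628.55
Sale 3, sell 166: 166/371 × $8,248.95 → $3,690.90
Total COGS = $13,215.10 + $11,628.55 + $3,690.90 = $28,534.55
Ending inventory (cost pool remaining) = $4,558.05

COGS = $28,534.55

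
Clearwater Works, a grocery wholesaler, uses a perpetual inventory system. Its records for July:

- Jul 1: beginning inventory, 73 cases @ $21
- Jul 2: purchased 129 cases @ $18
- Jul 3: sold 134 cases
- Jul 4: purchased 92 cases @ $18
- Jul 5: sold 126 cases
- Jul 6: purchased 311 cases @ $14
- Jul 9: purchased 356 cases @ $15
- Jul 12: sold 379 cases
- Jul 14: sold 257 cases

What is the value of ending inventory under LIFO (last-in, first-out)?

Jul 3, 134 sold [LIFO — newest first]: 129 @ $18 + 5 @ $21 = $2,427
Jul 5, 126 sold [LIFO — newest first]: 92 @ $18 + 34 @ $21 = $2,370
Jul 12, 379 sold [LIFO — newest first]: 356 @ $15 + 23 @ $14 = $5,662
Jul 14, 257 sold [LIFO — newest first]: 257 @ $14 = $3,598
Total COGS = $2,427 + $2,370 + $5,662 + $3,598 = $14,057
Ending inventory: 34 @ $21 + 31 @ $14 = $1,148

Ending inventory = $1,148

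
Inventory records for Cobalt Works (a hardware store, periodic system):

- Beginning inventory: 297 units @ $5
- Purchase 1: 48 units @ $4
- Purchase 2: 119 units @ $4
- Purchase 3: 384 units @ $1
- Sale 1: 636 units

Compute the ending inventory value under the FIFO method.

Sale 1 (636) [FIFO — oldest first]: 297 @ $5 + 48 @ $4 + 119 @ $4 + 172 @ $1 = $2,325
Ending inventory: 212 @ $1 = $212
Check: goods available $2,537 = COGS $2,325 + ending $212

Ending inventory = $212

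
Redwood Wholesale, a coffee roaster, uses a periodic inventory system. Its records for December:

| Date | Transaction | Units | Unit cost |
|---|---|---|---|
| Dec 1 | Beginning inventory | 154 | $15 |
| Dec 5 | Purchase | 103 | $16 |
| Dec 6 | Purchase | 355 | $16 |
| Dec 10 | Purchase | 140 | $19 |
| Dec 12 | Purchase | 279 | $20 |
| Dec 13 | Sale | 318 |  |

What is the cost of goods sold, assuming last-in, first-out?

COGS = $6,321

Dec 13, 318 sold [LIFO — newest first]: 279 @ $20 + 39 @ $19 = $6,321
Ending inventory: 154 @ $15 + 103 @ $16 + 355 @ $16 + 101 @ $19 = $11,557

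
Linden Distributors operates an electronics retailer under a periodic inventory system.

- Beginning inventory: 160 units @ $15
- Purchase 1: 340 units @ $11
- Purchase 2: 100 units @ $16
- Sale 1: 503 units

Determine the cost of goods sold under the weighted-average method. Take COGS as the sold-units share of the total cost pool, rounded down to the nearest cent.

Sale 1, sell 503: 503/600 × $7,740.00 → $6,488.70
Ending inventory (cost pool remaining) = $1,251.30

COGS = $6,488.70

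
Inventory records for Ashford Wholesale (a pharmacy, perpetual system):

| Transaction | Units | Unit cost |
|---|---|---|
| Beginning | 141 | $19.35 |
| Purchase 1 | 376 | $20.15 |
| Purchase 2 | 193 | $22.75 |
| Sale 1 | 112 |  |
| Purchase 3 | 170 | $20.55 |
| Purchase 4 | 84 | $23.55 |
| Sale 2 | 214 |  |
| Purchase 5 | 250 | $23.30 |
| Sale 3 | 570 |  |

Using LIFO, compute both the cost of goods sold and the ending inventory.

COGS = $19,697.30; ending inventory = $6,294.90

Sale 1 (112) [LIFO — newest first]: 112 @ $22.75 = $2,548.00
Sale 2 (214) [LIFO — newest first]: 84 @ $23.55 + 130 @ $20.55 = $4,649.70
Sale 3 (570) [LIFO — newest first]: 250 @ $23.30 + 40 @ $20.55 + 81 @ $22.75 + 199 @ $20.15 = $12,499.60
Total COGS = $2,548.00 + $4,649.70 + $12,499.60 = $19,697.30
Ending inventory: 141 @ $19.35 + 177 @ $20.15 = $6,294.90
Check: goods available $25,992.20 = COGS $19,697.30 + ending $6,294.90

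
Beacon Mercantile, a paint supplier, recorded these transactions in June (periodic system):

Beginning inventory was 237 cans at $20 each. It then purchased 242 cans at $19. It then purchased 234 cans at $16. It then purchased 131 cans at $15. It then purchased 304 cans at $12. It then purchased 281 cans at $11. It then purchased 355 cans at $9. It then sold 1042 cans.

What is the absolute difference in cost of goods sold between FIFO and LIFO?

$5,959

FIFO COGS: 237 @ $20 + 242 @ $19 + 234 @ $16 + 131 @ $15 + 198 @ $12 = $17,423
LIFO COGS: 355 @ $9 + 281 @ $11 + 304 @ $12 + 102 @ $15 = $11,464
Difference = |$17,423 − $11,464| = $5,959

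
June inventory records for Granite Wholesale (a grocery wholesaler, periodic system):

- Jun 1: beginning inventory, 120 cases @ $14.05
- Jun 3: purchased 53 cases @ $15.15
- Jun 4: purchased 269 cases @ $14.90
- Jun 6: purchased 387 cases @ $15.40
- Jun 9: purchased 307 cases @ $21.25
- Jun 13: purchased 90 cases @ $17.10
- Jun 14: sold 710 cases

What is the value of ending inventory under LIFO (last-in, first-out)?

Ending inventory = $7,636.65

Jun 14, 710 sold [LIFO — newest first]: 90 @ $17.10 + 307 @ $21.25 + 313 @ $15.40 = $12,882.95
Ending inventory: 120 @ $14.05 + 53 @ $15.15 + 269 @ $14.90 + 74 @ $15.40 = $7,636.65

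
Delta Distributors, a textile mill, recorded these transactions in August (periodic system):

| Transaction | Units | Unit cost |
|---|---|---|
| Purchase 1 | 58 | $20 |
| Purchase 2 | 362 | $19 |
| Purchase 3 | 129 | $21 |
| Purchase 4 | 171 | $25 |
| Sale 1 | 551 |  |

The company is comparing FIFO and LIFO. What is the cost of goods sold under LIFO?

FIFO COGS: 58 @ $20 + 362 @ $19 + 129 @ $21 + 2 @ $25 = $10,797
LIFO COGS: 171 @ $25 + 129 @ $21 + 251 @ $19 = $11,753

COGS = $11,753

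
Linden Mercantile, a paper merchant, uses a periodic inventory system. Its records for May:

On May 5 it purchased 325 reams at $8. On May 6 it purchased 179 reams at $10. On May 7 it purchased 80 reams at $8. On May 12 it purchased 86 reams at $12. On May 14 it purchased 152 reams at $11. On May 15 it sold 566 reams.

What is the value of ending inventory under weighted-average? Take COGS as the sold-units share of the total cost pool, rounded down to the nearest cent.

May 15, sell 566: 566/822 × $7,734.00 → $5,325.35
Ending inventory (cost pool remaining) = $2,408.65

Ending inventory = $2,408.65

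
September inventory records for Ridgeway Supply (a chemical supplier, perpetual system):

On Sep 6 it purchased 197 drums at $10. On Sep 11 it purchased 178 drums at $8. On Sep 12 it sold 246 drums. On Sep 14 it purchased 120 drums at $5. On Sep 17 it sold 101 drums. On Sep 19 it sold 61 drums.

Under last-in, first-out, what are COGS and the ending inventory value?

COGS = $3,124; ending inventory = $870

Sep 12, 246 sold [LIFO — newest first]: 178 @ $8 + 68 @ $10 = $2,104
Sep 17, 101 sold [LIFO — newest first]: 101 @ $5 = $505
Sep 19, 61 sold [LIFO — newest first]: 19 @ $5 + 42 @ $10 = $515
Total COGS = $2,104 + $505 + $515 = $3,124
Ending inventory: 87 @ $10 = $870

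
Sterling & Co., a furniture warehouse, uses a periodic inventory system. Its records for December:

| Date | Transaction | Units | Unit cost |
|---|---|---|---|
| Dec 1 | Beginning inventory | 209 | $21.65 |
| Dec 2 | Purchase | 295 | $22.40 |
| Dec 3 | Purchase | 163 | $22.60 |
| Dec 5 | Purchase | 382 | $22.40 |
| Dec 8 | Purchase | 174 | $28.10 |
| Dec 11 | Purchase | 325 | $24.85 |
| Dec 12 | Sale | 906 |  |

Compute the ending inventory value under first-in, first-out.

Dec 12, 906 sold [FIFO — oldest first]: 209 @ $21.65 + 295 @ $22.40 + 163 @ $22.60 + 239 @ $22.40 = $20,170.25
Ending inventory: 143 @ $22.40 + 174 @ $28.10 + 325 @ $24.85 = $16,168.85

Ending inventory = $16,168.85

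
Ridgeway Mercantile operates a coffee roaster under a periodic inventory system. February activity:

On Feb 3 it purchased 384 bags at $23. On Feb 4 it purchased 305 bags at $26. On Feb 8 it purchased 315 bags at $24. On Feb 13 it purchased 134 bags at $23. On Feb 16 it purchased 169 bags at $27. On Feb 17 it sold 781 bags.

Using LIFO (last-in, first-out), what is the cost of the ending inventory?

Feb 17, 781 sold [LIFO — newest first]: 169 @ $27 + 134 @ $23 + 315 @ $24 + 163 @ $26 = $19,443
Ending inventory: 384 @ $23 + 142 @ $26 = $12,524
Check: goods available $31,967 = COGS $19,443 + ending $12,524

Ending inventory = $12,524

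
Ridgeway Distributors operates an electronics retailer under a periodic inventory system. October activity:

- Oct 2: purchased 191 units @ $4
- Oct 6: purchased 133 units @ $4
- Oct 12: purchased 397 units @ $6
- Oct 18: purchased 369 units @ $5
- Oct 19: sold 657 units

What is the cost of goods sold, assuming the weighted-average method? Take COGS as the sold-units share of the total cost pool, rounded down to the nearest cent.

Oct 19, sell 657: 657/1090 × $5,523.00 → $3,329.00
Ending inventory (cost pool remaining) = $2,194.00

COGS = $3,329.00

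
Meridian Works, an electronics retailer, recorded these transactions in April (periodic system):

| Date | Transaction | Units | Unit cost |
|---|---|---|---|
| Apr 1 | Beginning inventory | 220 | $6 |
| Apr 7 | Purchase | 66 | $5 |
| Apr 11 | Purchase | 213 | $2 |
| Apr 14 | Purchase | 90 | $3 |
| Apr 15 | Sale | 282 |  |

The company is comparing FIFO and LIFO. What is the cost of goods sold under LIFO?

FIFO COGS: 220 @ $6 + 62 @ $5 = $1,630
LIFO COGS: 90 @ $3 + 192 @ $2 = $654

COGS = $654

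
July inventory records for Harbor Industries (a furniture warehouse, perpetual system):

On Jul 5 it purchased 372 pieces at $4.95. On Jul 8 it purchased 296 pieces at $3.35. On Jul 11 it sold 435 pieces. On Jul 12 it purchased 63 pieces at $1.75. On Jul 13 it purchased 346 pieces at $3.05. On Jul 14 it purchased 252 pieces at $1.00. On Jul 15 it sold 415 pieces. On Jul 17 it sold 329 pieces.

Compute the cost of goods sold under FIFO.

COGS = $4,100.55

Jul 11, 435 sold [FIFO — oldest first]: 372 @ $4.95 + 63 @ $3.35 = $2,052.45
Jul 15, 415 sold [FIFO — oldest first]: 233 @ $3.35 + 63 @ $1.75 + 119 @ $3.05 = $1,253.75
Jul 17, 329 sold [FIFO — oldest first]: 227 @ $3.05 + 102 @ $1.00 = $794.35
Total COGS = $2,052.45 + $1,253.75 + $794.35 = $4,100.55
Ending inventory: 150 @ $1.00 = $150.00
Check: goods available $4,250.55 = COGS $4,100.55 + ending $150.00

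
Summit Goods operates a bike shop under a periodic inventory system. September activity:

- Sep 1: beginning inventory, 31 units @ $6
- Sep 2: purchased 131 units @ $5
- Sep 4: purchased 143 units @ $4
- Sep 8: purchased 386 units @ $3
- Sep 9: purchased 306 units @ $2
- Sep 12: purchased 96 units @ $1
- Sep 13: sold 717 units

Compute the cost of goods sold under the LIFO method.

Sep 13, 717 sold [LIFO — newest first]: 96 @ $1 + 306 @ $2 + 315 @ $3 = $1,653
Ending inventory: 31 @ $6 + 131 @ $5 + 143 @ $4 + 71 @ $3 = $1,626
Check: goods available $3,279 = COGS $1,653 + ending $1,626

COGS = $1,653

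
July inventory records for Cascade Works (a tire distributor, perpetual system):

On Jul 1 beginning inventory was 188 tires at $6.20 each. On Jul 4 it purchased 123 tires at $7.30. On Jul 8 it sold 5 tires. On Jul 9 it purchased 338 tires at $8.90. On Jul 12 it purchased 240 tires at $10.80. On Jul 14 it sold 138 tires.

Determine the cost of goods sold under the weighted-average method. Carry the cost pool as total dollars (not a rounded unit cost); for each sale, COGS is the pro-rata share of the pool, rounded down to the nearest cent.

COGS = $1,224.36

After Jul 1: 188 on hand, pool $1,165.60 (≈ $6.2000 each)
After Jul 4: 311 on hand, pool $2,063.50 (≈ $6.6350 each)
Jul 8, sell 5: 5/311 × $2,063.50 → $33.17
After Jul 9: 644 on hand, pool $5,038.53 (≈ $7.8238 each)
After Jul 12: 884 on hand, pool $7,630.53 (≈ $8.6318 each)
Jul 14, sell 138: 138/884 × $7,630.53 → $1,191.19
Total COGS = $33.17 + $1,191.19 = $1,224.36
Ending inventory (cost pool remaining) = $6,439.34
Check: goods available $7,663.70 = COGS $1,224.36 + ending $6,439.34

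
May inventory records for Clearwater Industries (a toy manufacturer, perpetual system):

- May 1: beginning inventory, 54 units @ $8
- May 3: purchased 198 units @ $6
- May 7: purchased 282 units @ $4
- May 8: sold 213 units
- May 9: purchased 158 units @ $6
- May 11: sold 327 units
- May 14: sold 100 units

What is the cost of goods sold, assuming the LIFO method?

COGS = $3,280

May 8, 213 sold [LIFO — newest first]: 213 @ $4 = $852
May 11, 327 sold [LIFO — newest first]: 158 @ $6 + 69 @ $4 + 100 @ $6 = $1,824
May 14, 100 sold [LIFO — newest first]: 98 @ $6 + 2 @ $8 = $604
Total COGS = $852 + $1,824 + $604 = $3,280
Ending inventory: 52 @ $8 = $416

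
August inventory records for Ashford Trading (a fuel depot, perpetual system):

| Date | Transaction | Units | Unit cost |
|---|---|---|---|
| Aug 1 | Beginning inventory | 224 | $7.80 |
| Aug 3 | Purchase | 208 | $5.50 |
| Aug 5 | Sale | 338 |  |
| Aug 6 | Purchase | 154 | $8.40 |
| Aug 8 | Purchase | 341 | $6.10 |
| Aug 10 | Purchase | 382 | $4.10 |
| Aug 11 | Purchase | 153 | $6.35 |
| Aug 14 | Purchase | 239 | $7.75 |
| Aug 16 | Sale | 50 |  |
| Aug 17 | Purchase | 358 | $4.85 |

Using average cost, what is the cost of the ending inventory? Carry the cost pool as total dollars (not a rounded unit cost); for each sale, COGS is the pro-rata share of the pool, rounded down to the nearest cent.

After Aug 1: 224 on hand, pool $1,747.20 (≈ $7.8000 each)
After Aug 3: 432 on hand, pool $2,891.20 (≈ $6.6926 each)
Aug 5, sell 338: 338/432 × $2,891.20 → $2,262.09
After Aug 6: 248 on hand, pool $1,922.71 (≈ $7.7529 each)
After Aug 8: 589 on hand, pool $4,002.81 (≈ $6.7959 each)
After Aug 10: 971 on hand, pool $5,569.01 (≈ $5.7353 each)
After Aug 11: 1124 on hand, pool $6,540.56 (≈ $5.8190 each)
After Aug 14: 1363 on hand, pool $8,392.81 (≈ $6.1576 each)
Aug 16, sell 50: 50/1363 × $8,392.81 → $307.88
After Aug 17: 1671 on hand, pool $9,821.23 (≈ $5.8775 each)
Total COGS = $2,262.09 + $307.88 = $2,569.97
Ending inventory (cost pool remaining) = $9,821.23
Check: goods available $12,391.20 = COGS $2,569.97 + ending $9,821.23

Ending inventory = $9,821.23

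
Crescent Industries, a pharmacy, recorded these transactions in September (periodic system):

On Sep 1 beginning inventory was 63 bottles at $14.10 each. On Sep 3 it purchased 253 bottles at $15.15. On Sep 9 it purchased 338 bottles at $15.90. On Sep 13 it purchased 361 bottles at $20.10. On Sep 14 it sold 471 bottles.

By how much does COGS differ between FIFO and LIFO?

$1,819.35

FIFO COGS: 63 @ $14.10 + 253 @ $15.15 + 155 @ $15.90 = $7,185.75
LIFO COGS: 361 @ $20.10 + 110 @ $15.90 = $9,005.10
Difference = |$7,185.75 − $9,005.10| = $1,819.35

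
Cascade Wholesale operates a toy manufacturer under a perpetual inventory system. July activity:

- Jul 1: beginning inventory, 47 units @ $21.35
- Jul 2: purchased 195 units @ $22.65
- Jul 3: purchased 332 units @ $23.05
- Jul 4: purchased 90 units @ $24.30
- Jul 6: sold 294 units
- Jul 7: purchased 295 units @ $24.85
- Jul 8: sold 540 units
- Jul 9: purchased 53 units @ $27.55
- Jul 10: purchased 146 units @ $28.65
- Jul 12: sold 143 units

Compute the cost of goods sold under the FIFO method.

Jul 6, 294 sold [FIFO — oldest first]: 47 @ $21.35 + 195 @ $22.65 + 52 @ $23.05 = $6,618.80
Jul 8, 540 sold [FIFO — oldest first]: 280 @ $23.05 + 90 @ $24.30 + 170 @ $24.85 = $12,865.50
Jul 12, 143 sold [FIFO — oldest first]: 125 @ $24.85 + 18 @ $27.55 = $3,602.15
Total COGS = $6,618.80 + $12,865.50 + $3,602.15 = $23,086.45
Ending inventory: 35 @ $27.55 + 146 @ $28.65 = $5,147.15

COGS = $23,086.45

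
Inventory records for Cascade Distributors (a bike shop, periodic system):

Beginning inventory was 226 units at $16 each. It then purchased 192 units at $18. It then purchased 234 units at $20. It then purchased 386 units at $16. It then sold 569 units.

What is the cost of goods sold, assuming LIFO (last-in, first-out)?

COGS = $9,836

Sale 1 (569) [LIFO — newest first]: 386 @ $16 + 183 @ $20 = $9,836
Ending inventory: 226 @ $16 + 192 @ $18 + 51 @ $20 = $8,092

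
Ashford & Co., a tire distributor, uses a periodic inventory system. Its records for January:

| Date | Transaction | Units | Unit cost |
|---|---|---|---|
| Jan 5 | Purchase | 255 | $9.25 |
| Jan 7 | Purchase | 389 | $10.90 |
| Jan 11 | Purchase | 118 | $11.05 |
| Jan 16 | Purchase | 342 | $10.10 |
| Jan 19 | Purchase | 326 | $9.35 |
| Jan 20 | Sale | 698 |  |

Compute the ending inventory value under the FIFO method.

Jan 20, 698 sold [FIFO — oldest first]: 255 @ $9.25 + 389 @ $10.90 + 54 @ $11.05 = $7,195.55
Ending inventory: 64 @ $11.05 + 342 @ $10.10 + 326 @ $9.35 = $7,209.50

Ending inventory = $7,209.50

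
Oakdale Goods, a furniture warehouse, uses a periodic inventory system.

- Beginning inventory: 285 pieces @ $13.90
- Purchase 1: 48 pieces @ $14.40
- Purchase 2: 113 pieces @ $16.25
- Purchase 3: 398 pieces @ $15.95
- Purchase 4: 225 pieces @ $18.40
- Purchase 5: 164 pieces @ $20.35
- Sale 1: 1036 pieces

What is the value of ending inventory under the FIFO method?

Ending inventory = $3,944.60

Sale 1 (1036) [FIFO — oldest first]: 285 @ $13.90 + 48 @ $14.40 + 113 @ $16.25 + 398 @ $15.95 + 192 @ $18.40 = $16,369.85
Ending inventory: 33 @ $18.40 + 164 @ $20.35 = $3,944.60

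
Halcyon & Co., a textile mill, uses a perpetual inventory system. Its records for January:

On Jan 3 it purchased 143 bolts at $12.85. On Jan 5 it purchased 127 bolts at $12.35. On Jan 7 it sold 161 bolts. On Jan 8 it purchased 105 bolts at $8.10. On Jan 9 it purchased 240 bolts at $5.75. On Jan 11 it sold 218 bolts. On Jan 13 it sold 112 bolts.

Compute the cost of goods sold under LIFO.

Jan 7, 161 sold [LIFO — newest first]: 127 @ $12.35 + 34 @ $12.85 = $2,005.35
Jan 11, 218 sold [LIFO — newest first]: 218 @ $5.75 = $1,253.50
Jan 13, 112 sold [LIFO — newest first]: 22 @ $5.75 + 90 @ $8.10 = $855.50
Total COGS = $2,005.35 + $1,253.50 + $855.50 = $4,114.35
Ending inventory: 109 @ $12.85 + 15 @ $8.10 = $1,522.15
Check: goods available $5,636.50 = COGS $4,114.35 + ending $1,522.15

COGS = $4,114.35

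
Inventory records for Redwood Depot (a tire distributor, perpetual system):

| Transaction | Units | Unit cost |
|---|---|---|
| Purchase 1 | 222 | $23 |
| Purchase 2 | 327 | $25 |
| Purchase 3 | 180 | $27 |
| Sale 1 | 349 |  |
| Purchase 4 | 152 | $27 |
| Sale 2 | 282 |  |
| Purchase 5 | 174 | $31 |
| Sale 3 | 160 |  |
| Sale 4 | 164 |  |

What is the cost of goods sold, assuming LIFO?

Sale 1 (349) [LIFO — newest first]: 180 @ $27 + 169 @ $25 = $9,085
Sale 2 (282) [LIFO — newest first]: 152 @ $27 + 130 @ $25 = $7,354
Sale 3 (160) [LIFO — newest first]: 160 @ $31 = $4,960
Sale 4 (164) [LIFO — newest first]: 14 @ $31 + 28 @ $25 + 122 @ $23 = $3,940
Total COGS = $9,085 + $7,354 + $4,960 + $3,940 = $25,339
Ending inventory: 100 @ $23 = $2,300
Check: goods available $27,639 = COGS $25,339 + ending $2,300

COGS = $25,339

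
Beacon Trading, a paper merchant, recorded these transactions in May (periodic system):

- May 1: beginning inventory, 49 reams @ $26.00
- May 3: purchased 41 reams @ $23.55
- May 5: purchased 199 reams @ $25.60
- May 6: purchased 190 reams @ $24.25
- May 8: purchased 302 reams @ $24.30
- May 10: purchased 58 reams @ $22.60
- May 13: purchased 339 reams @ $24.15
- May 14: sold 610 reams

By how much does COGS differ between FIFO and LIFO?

$451.20

FIFO COGS: 49 @ $26.00 + 41 @ $23.55 + 199 @ $25.60 + 190 @ $24.25 + 131 @ $24.30 = $15,124.75
LIFO COGS: 339 @ $24.15 + 58 @ $22.60 + 213 @ $24.30 = $14,673.55
Difference = |$15,124.75 − $14,673.55| = $451.20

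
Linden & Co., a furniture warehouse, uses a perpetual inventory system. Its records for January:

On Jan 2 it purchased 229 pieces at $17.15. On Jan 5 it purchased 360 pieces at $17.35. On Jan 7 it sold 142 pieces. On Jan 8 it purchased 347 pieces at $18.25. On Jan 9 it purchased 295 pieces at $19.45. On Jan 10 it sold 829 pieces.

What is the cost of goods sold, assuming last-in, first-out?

COGS = $17,778.65

Jan 7, 142 sold [LIFO — newest first]: 142 @ $17.35 = $2,463.70
Jan 10, 829 sold [LIFO — newest first]: 295 @ $19.45 + 347 @ $18.25 + 187 @ $17.35 = $15,314.95
Total COGS = $2,463.70 + $15,314.95 = $17,778.65
Ending inventory: 229 @ $17.15 + 31 @ $17.35 = $4,465.20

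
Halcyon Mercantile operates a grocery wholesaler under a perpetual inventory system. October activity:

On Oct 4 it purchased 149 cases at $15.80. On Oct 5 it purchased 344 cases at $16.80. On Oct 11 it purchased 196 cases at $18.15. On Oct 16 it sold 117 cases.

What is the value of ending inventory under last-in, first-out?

Ending inventory = $9,567.25

Oct 16, 117 sold [LIFO — newest first]: 117 @ $18.15 = $2,123.55
Ending inventory: 149 @ $15.80 + 344 @ $16.80 + 79 @ $18.15 = $9,567.25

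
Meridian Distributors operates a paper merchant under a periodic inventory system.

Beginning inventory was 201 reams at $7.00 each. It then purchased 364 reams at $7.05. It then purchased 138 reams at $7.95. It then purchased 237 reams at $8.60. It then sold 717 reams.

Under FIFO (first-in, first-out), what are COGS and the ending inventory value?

Sale 1 (717) [FIFO — oldest first]: 201 @ $7.00 + 364 @ $7.05 + 138 @ $7.95 + 14 @ $8.60 = $5,190.70
Ending inventory: 223 @ $8.60 = $1,917.80

COGS = $5,190.70; ending inventory = $1,917.80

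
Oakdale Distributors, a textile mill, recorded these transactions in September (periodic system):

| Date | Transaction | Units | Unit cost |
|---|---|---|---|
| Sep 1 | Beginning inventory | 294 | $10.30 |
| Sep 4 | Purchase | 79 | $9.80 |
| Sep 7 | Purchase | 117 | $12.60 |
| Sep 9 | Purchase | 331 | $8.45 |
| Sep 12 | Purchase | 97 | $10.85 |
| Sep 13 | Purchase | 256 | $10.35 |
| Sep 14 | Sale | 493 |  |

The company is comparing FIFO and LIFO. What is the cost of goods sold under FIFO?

FIFO COGS: 294 @ $10.30 + 79 @ $9.80 + 117 @ $12.60 + 3 @ $8.45 = $5,301.95
LIFO COGS: 256 @ $10.35 + 97 @ $10.85 + 140 @ $8.45 = $4,885.05

COGS = $5,301.95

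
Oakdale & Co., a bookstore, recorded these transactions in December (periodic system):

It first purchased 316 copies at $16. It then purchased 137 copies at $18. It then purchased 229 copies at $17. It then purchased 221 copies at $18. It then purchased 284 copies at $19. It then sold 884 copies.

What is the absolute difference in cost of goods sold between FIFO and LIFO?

$890

FIFO COGS: 316 @ $16 + 137 @ $18 + 229 @ $17 + 202 @ $18 = $15,051
LIFO COGS: 284 @ $19 + 221 @ $18 + 229 @ $17 + 137 @ $18 + 13 @ $16 = $15,941
Difference = |$15,051 − $15,941| = $890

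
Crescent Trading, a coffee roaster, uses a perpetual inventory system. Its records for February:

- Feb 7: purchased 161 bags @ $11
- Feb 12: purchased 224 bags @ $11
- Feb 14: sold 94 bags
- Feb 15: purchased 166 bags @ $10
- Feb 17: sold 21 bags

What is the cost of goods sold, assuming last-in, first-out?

COGS = $1,244

Feb 14, 94 sold [LIFO — newest first]: 94 @ $11 = $1,034
Feb 17, 21 sold [LIFO — newest first]: 21 @ $10 = $210
Total COGS = $1,034 + $210 = $1,244
Ending inventory: 161 @ $11 + 130 @ $11 + 145 @ $10 = $4,651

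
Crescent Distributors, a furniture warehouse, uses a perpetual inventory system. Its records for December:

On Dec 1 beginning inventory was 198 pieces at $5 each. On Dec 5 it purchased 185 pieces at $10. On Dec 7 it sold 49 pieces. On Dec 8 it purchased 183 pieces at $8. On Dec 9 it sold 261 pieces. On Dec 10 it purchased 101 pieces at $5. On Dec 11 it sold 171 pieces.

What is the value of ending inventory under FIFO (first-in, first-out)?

Ending inventory = $1,185

Dec 7, 49 sold [FIFO — oldest first]: 49 @ $5 = $245
Dec 9, 261 sold [FIFO — oldest first]: 149 @ $5 + 112 @ $10 = $1,865
Dec 11, 171 sold [FIFO — oldest first]: 73 @ $10 + 98 @ $8 = $1,514
Total COGS = $245 + $1,865 + $1,514 = $3,624
Ending inventory: 85 @ $8 + 101 @ $5 = $1,185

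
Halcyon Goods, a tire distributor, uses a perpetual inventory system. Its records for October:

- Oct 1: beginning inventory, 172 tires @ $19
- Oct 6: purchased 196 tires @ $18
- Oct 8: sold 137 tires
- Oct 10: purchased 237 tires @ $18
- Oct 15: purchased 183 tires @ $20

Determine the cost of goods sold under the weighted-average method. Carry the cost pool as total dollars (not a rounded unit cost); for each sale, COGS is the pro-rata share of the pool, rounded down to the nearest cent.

COGS = $2,530.03

After Oct 1: 172 on hand, pool $3,268.00 (≈ $19.0000 each)
After Oct 6: 368 on hand, pool $6,796.00 (≈ $18.4674 each)
Oct 8, sell 137: 137/368 × $6,796.00 → $2,530.03
After Oct 10: 468 on hand, pool $8,531.97 (≈ $18.2307 each)
After Oct 15: 651 on hand, pool $12,191.97 (≈ $18.7281 each)
Ending inventory (cost pool remaining) = $12,191.97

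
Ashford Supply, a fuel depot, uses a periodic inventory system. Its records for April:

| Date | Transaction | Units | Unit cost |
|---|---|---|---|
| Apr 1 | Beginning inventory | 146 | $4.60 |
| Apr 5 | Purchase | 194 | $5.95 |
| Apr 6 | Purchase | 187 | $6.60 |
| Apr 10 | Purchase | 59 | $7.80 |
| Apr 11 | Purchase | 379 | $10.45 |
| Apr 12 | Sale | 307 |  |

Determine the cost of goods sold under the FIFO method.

COGS = $1,629.55

Apr 12, 307 sold [FIFO — oldest first]: 146 @ $4.60 + 161 @ $5.95 = $1,629.55
Ending inventory: 33 @ $5.95 + 187 @ $6.60 + 59 @ $7.80 + 379 @ $10.45 = $5,851.30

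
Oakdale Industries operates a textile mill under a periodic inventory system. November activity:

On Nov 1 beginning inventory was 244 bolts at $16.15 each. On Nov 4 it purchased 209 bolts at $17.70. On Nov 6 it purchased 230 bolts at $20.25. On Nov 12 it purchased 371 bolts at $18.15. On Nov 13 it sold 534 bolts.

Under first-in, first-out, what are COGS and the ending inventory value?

COGS = $9,280.15; ending inventory = $9,750.90

Nov 13, 534 sold [FIFO — oldest first]: 244 @ $16.15 + 209 @ $17.70 + 81 @ $20.25 = $9,280.15
Ending inventory: 149 @ $20.25 + 371 @ $18.15 = $9,750.90
Check: goods available $19,031.05 = COGS $9,280.15 + ending $9,750.90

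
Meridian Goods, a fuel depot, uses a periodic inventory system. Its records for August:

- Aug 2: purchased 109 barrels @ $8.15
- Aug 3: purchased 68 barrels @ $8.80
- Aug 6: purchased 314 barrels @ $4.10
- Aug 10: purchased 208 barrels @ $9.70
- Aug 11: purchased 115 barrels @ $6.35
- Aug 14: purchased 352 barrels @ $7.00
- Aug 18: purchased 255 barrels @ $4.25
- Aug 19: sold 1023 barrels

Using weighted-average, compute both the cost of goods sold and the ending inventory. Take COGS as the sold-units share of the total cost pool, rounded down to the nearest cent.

Aug 19, sell 1023: 1023/1421 × $9,069.75 → $6,529.45
Ending inventory (cost pool remaining) = $2,540.30

COGS = $6,529.45; ending inventory = $2,540.30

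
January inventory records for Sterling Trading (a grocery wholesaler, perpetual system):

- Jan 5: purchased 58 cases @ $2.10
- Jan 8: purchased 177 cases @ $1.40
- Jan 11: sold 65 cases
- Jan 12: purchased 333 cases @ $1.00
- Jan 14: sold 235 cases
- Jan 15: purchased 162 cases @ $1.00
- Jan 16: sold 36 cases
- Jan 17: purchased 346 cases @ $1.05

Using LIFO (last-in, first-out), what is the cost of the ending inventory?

Ending inventory = $865.90

Jan 11, 65 sold [LIFO — newest first]: 65 @ $1.40 = $91.00
Jan 14, 235 sold [LIFO — newest first]: 235 @ $1.00 = $235.00
Jan 16, 36 sold [LIFO — newest first]: 36 @ $1.00 = $36.00
Total COGS = $91.00 + $235.00 + $36.00 = $362.00
Ending inventory: 58 @ $2.10 + 112 @ $1.40 + 98 @ $1.00 + 126 @ $1.00 + 346 @ $1.05 = $865.90
Check: goods available $1,227.90 = COGS $362.00 + ending $865.90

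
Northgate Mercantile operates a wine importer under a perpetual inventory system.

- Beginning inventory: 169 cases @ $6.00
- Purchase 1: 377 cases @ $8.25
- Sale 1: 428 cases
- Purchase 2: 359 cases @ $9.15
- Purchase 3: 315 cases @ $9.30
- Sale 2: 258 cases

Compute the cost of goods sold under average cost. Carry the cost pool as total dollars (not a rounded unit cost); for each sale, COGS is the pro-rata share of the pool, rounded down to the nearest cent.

COGS = $5,547.64

After Beginning: 169 on hand, pool $1,014.00 (≈ $6.0000 each)
After Purchase 1: 546 on hand, pool $4,124.25 (≈ $7.5536 each)
Sale 1, sell 428: 428/546 × $4,124.25 → $3,232.92
After Purchase 2: 477 on hand, pool $4,176.18 (≈ $8.7551 each)
After Purchase 3: 792 on hand, pool $7,105.68 (≈ $8.9718 each)
Sale 2, sell 258: 258/792 × $7,105.68 → $2,314.72
Total COGS = $3,232.92 + $2,314.72 = $5,547.64
Ending inventory (cost pool remaining) = $4,790.96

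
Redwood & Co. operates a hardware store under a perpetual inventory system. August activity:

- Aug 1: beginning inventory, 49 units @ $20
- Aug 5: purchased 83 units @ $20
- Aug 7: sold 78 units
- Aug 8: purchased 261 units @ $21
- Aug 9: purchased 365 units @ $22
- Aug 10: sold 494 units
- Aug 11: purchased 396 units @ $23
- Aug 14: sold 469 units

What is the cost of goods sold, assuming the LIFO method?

COGS = $22,940

Aug 7, 78 sold [LIFO — newest first]: 78 @ $20 = $1,560
Aug 10, 494 sold [LIFO — newest first]: 365 @ $22 + 129 @ $21 = $10,739
Aug 14, 469 sold [LIFO — newest first]: 396 @ $23 + 73 @ $21 = $10,641
Total COGS = $1,560 + $10,739 + $10,641 = $22,940
Ending inventory: 49 @ $20 + 5 @ $20 + 59 @ $21 = $2,319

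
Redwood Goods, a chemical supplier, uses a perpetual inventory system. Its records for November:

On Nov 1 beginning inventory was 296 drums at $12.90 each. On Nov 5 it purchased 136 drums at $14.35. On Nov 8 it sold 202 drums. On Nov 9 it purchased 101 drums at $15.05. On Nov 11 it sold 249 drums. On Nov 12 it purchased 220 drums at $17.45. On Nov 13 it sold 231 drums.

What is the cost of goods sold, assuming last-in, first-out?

Nov 8, 202 sold [LIFO — newest first]: 136 @ $14.35 + 66 @ $12.90 = $2,803.00
Nov 11, 249 sold [LIFO — newest first]: 101 @ $15.05 + 148 @ $12.90 = $3,429.25
Nov 13, 231 sold [LIFO — newest first]: 220 @ $17.45 + 11 @ $12.90 = $3,980.90
Total COGS = $2,803.00 + $3,429.25 + $3,980.90 = $10,213.15
Ending inventory: 71 @ $12.90 = $915.90

COGS = $10,213.15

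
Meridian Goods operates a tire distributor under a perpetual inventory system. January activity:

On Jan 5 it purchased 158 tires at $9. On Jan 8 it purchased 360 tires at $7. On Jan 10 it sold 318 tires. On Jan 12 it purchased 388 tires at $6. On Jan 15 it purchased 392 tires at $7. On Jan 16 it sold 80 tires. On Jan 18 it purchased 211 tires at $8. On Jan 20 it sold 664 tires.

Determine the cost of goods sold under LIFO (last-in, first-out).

COGS = $7,504

Jan 10, 318 sold [LIFO — newest first]: 318 @ $7 = $2,226
Jan 16, 80 sold [LIFO — newest first]: 80 @ $7 = $560
Jan 20, 664 sold [LIFO — newest first]: 211 @ $8 + 312 @ $7 + 141 @ $6 = $4,718
Total COGS = $2,226 + $560 + $4,718 = $7,504
Ending inventory: 158 @ $9 + 42 @ $7 + 247 @ $6 = $3,198
Check: goods available $10,702 = COGS $7,504 + ending $3,198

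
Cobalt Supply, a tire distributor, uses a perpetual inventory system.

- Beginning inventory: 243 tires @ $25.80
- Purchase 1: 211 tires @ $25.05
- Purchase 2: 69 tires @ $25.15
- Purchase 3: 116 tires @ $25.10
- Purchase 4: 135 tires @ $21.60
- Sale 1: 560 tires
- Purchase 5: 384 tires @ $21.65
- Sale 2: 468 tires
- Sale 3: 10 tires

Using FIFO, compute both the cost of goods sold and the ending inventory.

Sale 1 (560) [FIFO — oldest first]: 243 @ $25.80 + 211 @ $25.05 + 69 @ $25.15 + 37 @ $25.10 = $14,219.00
Sale 2 (468) [FIFO — oldest first]: 79 @ $25.10 + 135 @ $21.60 + 254 @ $21.65 = $10,398.00
Sale 3 (10) [FIFO — oldest first]: 10 @ $21.65 = $216.50
Total COGS = $14,219.00 + $10,398.00 + $216.50 = $24,833.50
Ending inventory: 120 @ $21.65 = $2,598.00

COGS = $24,833.50; ending inventory = $2,598.00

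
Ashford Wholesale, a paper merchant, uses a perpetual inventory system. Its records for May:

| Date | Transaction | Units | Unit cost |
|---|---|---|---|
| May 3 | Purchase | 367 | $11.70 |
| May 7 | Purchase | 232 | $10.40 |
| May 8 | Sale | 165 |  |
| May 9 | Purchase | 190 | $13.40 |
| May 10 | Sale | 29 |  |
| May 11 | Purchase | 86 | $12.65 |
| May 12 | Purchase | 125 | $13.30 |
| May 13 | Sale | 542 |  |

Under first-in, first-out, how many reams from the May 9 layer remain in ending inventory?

May 8, 165 sold [FIFO — oldest first]: 165 @ $11.70 = $1,930.50
May 10, 29 sold [FIFO — oldest first]: 29 @ $11.70 = $339.30
May 13, 542 sold [FIFO — oldest first]: 173 @ $11.70 + 232 @ $10.40 + 137 @ $13.40 = $6,272.70
Total COGS = $1,930.50 + $339.30 + $6,272.70 = $8,542.50
Ending inventory: 53 @ $13.40 + 86 @ $12.65 + 125 @ $13.30 = $3,460.60

53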